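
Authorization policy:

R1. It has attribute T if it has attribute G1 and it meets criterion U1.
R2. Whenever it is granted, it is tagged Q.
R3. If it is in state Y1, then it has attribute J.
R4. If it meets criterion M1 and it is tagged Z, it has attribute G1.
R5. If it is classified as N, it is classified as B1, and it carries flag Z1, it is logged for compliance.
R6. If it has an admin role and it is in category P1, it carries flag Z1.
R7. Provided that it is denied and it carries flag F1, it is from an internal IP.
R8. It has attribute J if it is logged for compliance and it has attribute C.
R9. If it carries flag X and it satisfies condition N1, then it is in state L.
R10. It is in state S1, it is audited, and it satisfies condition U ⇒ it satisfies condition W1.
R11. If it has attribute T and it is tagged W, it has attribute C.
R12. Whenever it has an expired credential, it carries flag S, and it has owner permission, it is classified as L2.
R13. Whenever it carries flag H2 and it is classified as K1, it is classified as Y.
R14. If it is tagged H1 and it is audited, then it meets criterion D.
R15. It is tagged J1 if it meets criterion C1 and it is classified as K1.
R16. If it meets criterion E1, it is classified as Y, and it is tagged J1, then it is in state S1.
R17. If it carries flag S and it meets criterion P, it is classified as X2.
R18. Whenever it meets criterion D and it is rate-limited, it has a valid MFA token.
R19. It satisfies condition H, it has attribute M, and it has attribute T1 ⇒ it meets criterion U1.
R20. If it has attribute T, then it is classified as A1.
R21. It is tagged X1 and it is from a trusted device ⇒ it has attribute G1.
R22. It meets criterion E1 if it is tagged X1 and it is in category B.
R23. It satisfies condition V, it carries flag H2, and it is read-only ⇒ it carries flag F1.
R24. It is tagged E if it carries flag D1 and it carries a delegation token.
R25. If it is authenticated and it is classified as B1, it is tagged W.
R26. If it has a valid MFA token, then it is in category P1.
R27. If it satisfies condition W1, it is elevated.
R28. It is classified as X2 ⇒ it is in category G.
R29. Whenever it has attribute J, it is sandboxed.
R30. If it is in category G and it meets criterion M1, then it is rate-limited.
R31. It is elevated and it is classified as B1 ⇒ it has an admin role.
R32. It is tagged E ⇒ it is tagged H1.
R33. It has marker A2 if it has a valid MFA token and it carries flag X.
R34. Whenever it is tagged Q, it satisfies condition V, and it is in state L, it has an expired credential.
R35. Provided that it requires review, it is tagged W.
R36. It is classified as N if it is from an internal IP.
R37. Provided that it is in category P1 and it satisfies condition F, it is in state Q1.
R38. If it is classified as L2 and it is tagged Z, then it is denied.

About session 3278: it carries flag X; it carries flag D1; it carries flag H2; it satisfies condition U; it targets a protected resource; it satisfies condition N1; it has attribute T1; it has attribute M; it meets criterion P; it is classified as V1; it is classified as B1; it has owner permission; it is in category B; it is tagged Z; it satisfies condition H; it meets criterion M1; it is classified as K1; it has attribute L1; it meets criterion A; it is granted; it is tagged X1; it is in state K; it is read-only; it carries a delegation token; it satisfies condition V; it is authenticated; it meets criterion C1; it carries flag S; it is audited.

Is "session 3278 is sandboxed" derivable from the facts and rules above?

By R2 (it is granted): it is tagged Q.
By R4 (it meets criterion M1, it is tagged Z): it has attribute G1.
By R9 (it carries flag X, it satisfies condition N1): it is in state L.
By R13 (it carries flag H2, it is classified as K1): it is classified as Y.
By R15 (it meets criterion C1, it is classified as K1): it is tagged J1.
By R17 (it carries flag S, it meets criterion P): it is classified as X2.
By R19 (it satisfies condition H, it has attribute M, it has attribute T1): it meets criterion U1.
By R22 (it is tagged X1, it is in category B): it meets criterion E1.
By R23 (it satisfies condition V, it carries flag H2, it is read-only): it carries flag F1.
By R24 (it carries flag D1, it carries a delegation token): it is tagged E.
By R25 (it is authenticated, it is classified as B1): it is tagged W.
By R28 (it is classified as X2): it is in category G.
By R30 (it is in category G, it meets criterion M1): it is rate-limited.
By R32 (it is tagged E): it is tagged H1.
By R34 (it is tagged Q, it satisfies condition V, it is in state L): it has an expired credential.
By R1 (it has attribute G1, it meets criterion U1): it has attribute T.
By R11 (it has attribute T, it is tagged W): it has attribute C.
By R12 (it has an expired credential, it carries flag S, it has owner permission): it is classified as L2.
By R14 (it is tagged H1, it is audited): it meets criterion D.
By R16 (it meets criterion E1, it is classified as Y, it is tagged J1): it is in state S1.
By R18 (it meets criterion D, it is rate-limited): it has a valid MFA token.
By R26 (it has a valid MFA token): it is in category P1.
By R38 (it is classified as L2, it is tagged Z): it is denied.
By R7 (it is denied, it carries flag F1): it is from an internal IP.
By R10 (it is in state S1, it is audited, it satisfies condition U): it satisfies condition W1.
By R27 (it satisfies condition W1): it is elevated.
By R31 (it is elevated, it is classified as B1): it has an admin role.
By R36 (it is from an internal IP): it is classified as N.
By R6 (it has an admin role, it is in category P1): it carries flag Z1.
By R5 (it is classified as N, it is classified as B1, it carries flag Z1): it is logged for compliance.
By R8 (it is logged for compliance, it has attribute C): it has attribute J.
By R29 (it has attribute J): it is sandboxed.

Yes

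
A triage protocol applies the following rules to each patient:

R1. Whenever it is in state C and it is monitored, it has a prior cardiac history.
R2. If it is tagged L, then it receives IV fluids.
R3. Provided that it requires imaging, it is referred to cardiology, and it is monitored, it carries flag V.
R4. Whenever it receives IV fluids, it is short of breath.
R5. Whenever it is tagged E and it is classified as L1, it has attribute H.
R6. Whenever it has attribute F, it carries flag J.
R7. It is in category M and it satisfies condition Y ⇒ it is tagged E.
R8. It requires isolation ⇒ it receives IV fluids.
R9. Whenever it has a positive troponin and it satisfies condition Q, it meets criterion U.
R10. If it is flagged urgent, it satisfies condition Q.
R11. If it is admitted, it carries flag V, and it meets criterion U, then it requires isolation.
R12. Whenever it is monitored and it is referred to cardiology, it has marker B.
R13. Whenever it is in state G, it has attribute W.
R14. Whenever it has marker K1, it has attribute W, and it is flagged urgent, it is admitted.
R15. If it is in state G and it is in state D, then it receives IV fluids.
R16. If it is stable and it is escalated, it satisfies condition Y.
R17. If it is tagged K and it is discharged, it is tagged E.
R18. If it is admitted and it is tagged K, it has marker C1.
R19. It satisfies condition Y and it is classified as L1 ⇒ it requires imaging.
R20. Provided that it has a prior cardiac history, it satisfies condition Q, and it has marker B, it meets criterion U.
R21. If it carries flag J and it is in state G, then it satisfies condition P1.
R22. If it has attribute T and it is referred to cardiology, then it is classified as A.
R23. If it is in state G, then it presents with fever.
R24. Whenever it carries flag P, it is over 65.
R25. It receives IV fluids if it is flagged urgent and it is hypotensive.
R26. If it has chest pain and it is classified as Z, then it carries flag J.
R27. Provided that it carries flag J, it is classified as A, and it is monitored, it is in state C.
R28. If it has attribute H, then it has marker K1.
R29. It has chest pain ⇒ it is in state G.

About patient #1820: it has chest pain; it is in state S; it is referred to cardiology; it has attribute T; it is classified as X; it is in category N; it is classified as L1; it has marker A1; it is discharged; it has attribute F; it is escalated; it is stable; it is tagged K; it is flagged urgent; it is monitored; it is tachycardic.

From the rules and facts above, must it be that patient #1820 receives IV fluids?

Yes

By R6 (it has attribute F): it carries flag J.
By R10 (it is flagged urgent): it satisfies condition Q.
By R12 (it is monitored, it is referred to cardiology): it has marker B.
By R16 (it is stable, it is escalated): it satisfies condition Y.
By R17 (it is tagged K, it is discharged): it is tagged E.
By R19 (it satisfies condition Y, it is classified as L1): it requires imaging.
By R22 (it has attribute T, it is referred to cardiology): it is classified as A.
By R27 (it carries flag J, it is classified as A, it is monitored): it is in state C.
By R29 (it has chest pain): it is in state G.
By R1 (it is in state C, it is monitored): it has a prior cardiac history.
By R3 (it requires imaging, it is referred to cardiology, it is monitored): it carries flag V.
By R5 (it is tagged E, it is classified as L1): it has attribute H.
By R13 (it is in state G): it has attribute W.
By R20 (it has a prior cardiac history, it satisfies condition Q, it has marker B): it meets criterion U.
By R28 (it has attribute H): it has marker K1.
By R14 (it has marker K1, it has attribute W, it is flagged urgent): it is admitted.
By R11 (it is admitted, it carries flag V, it meets criterion U): it requires isolation.
By R8 (it requires isolation): it receives IV fluids.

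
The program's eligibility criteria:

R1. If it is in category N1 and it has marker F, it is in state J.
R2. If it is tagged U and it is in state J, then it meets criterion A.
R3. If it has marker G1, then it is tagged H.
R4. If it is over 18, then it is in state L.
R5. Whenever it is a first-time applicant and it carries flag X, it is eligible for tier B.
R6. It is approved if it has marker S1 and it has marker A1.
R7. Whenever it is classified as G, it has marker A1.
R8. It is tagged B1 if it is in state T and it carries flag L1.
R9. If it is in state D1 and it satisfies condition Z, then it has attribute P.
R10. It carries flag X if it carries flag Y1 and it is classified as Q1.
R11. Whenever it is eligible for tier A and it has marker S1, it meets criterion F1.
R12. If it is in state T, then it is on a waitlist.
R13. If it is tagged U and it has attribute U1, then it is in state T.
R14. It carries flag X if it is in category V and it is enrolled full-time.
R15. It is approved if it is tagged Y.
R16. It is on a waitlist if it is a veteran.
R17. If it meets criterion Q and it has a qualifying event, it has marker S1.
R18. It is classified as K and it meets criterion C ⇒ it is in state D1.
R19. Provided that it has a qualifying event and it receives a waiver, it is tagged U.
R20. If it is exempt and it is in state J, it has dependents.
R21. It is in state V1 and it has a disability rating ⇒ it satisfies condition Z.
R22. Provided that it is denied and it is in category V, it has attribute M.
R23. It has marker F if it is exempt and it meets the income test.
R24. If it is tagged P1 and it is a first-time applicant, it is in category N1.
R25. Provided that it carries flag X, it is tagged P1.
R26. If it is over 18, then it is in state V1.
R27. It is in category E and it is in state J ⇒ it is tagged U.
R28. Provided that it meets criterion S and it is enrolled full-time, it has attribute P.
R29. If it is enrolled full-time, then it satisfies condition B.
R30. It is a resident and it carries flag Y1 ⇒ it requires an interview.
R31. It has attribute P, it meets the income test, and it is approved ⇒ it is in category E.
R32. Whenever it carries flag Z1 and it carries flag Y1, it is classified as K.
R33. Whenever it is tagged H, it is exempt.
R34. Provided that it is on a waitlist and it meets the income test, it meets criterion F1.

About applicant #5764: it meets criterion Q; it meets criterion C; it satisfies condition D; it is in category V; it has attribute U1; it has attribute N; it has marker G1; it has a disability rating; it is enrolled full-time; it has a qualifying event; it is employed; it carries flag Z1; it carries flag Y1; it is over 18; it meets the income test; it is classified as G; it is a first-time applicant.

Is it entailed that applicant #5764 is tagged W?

Forward chaining from the given facts derives: is tagged H, is in state L, has marker A1, carries flag X, has marker S1, is tagged P1, is in state V1, satisfies condition B, is classified as K, is exempt, is eligible for tier B, is approved, is in state D1, satisfies condition Z, has marker F, is in category N1, is in state J, has attribute P, has dependents, is in category E, is tagged U, meets criterion A, is in state T, is on a waitlist, meets criterion F1.
No rule has "it is tagged W" as its conclusion, and it is not among the given facts.

No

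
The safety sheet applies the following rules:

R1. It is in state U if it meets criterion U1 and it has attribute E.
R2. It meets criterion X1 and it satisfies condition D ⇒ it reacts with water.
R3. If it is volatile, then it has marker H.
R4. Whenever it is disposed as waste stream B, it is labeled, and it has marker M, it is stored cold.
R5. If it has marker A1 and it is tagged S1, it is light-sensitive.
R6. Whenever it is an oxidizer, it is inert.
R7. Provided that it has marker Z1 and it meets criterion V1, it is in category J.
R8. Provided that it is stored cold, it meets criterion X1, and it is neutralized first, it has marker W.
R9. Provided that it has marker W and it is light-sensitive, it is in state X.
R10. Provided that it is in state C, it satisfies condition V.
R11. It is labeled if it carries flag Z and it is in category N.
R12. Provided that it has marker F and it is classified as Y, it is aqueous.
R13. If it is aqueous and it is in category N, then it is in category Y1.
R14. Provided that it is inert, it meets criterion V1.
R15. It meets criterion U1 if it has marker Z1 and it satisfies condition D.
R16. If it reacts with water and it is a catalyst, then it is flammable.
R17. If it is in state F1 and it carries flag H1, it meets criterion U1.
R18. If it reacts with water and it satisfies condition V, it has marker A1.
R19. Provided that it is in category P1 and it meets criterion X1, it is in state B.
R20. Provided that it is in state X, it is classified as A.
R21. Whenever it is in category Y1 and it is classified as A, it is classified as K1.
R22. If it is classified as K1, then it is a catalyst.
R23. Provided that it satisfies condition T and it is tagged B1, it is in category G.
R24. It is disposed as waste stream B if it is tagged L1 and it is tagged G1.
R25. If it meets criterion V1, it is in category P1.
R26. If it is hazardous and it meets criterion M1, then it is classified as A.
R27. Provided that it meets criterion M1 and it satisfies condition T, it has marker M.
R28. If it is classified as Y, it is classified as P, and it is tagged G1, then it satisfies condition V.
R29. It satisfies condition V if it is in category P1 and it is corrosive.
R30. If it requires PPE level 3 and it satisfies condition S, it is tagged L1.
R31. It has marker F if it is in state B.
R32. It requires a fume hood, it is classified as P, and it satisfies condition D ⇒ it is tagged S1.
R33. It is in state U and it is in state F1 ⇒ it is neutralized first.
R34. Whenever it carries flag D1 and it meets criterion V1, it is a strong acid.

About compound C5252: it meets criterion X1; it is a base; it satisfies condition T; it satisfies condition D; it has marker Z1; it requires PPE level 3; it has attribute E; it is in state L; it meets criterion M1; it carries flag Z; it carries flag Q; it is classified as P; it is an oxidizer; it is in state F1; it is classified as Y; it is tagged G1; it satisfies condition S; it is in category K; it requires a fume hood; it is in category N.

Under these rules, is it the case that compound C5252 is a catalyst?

Yes

By R2 (it meets criterion X1, it satisfies condition D): it reacts with water.
By R6 (it is an oxidizer): it is inert.
By R11 (it carries flag Z, it is in category N): it is labeled.
By R14 (it is inert): it meets criterion V1.
By R15 (it has marker Z1, it satisfies condition D): it meets criterion U1.
By R25 (it meets criterion V1): it is in category P1.
By R27 (it meets criterion M1, it satisfies condition T): it has marker M.
By R28 (it is classified as Y, it is classified as P, it is tagged G1): it satisfies condition V.
By R30 (it requires PPE level 3, it satisfies condition S): it is tagged L1.
By R32 (it requires a fume hood, it is classified as P, it satisfies condition D): it is tagged S1.
By R1 (it meets criterion U1, it has attribute E): it is in state U.
By R18 (it reacts with water, it satisfies condition V): it has marker A1.
By R19 (it is in category P1, it meets criterion X1): it is in state B.
By R24 (it is tagged L1, it is tagged G1): it is disposed as waste stream B.
By R31 (it is in state B): it has marker F.
By R33 (it is in state U, it is in state F1): it is neutralized first.
By R4 (it is disposed as waste stream B, it is labeled, it has marker M): it is stored cold.
By R5 (it has marker A1, it is tagged S1): it is light-sensitive.
By R8 (it is stored cold, it meets criterion X1, it is neutralized first): it has marker W.
By R9 (it has marker W, it is light-sensitive): it is in state X.
By R12 (it has marker F, it is classified as Y): it is aqueous.
By R13 (it is aqueous, it is in category N): it is in category Y1.
By R20 (it is in state X): it is classified as A.
By R21 (it is in category Y1, it is classified as A): it is classified as K1.
By R22 (it is classified as K1): it is a catalyst.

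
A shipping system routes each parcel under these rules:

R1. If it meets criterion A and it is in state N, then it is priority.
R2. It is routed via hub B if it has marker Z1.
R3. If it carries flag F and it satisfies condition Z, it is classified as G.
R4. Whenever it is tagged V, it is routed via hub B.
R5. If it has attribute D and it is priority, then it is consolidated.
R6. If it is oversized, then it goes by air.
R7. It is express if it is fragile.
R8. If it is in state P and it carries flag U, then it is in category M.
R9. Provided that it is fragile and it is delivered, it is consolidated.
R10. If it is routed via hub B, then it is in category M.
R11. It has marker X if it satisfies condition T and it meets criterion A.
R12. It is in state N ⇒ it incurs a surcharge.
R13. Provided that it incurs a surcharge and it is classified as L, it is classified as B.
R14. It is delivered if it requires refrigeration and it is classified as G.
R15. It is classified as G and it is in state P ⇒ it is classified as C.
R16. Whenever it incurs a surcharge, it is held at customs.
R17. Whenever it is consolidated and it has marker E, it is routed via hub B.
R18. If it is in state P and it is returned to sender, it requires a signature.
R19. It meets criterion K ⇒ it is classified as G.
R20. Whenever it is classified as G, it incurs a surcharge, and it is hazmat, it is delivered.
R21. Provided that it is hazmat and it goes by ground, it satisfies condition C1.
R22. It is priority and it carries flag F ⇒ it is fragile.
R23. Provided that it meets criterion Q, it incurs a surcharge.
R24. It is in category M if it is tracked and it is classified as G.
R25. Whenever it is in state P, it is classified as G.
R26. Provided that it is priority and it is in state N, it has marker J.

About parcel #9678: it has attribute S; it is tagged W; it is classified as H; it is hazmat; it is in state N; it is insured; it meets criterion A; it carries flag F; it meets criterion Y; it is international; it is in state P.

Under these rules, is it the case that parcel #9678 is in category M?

Forward chaining from the given facts derives: is priority, incurs a surcharge, is held at customs, is fragile, is classified as G, has marker J, is express, is classified as C, is delivered, is consolidated.
Rules concluding "it is in category M": R8 needs "it carries flag U"; R10 needs "it is routed via hub B"; R24 needs "it is tracked" — none of these are established.

No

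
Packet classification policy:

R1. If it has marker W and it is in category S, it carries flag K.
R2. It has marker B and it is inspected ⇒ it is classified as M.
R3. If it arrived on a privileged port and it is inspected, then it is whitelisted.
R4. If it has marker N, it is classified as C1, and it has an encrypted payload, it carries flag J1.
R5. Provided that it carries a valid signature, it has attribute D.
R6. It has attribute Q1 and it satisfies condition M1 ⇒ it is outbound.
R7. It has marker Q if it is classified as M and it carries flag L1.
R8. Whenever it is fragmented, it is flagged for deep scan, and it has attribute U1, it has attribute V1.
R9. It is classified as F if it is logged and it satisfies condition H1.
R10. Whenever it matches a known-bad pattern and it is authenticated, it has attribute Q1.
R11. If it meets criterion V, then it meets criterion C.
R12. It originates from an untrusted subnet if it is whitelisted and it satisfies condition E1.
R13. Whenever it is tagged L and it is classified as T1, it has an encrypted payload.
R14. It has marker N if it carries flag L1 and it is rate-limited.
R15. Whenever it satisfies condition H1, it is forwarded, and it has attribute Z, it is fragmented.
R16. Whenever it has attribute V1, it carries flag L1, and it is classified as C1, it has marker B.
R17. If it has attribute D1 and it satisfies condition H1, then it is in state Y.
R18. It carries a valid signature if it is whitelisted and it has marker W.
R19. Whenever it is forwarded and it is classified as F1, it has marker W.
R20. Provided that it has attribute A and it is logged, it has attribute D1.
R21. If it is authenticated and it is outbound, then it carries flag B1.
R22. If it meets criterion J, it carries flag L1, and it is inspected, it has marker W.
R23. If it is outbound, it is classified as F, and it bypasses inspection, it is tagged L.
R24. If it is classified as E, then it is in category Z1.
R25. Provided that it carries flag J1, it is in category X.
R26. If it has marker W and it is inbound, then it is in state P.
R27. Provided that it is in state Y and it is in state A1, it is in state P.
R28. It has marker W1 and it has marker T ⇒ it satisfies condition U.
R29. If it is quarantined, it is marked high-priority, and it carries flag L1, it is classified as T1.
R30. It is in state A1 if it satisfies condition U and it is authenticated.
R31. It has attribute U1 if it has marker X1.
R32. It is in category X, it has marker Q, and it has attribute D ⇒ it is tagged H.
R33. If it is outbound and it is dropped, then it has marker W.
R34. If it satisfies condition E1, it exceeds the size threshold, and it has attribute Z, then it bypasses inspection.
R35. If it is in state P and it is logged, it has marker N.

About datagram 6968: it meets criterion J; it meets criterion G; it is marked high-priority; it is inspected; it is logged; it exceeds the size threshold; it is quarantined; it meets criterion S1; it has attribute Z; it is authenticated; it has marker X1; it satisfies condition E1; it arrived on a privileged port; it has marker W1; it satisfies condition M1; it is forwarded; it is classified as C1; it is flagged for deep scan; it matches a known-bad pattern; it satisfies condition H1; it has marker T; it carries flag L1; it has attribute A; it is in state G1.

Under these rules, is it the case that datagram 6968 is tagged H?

Yes

By R3 (it arrived on a privileged port, it is inspected): it is whitelisted.
By R9 (it is logged, it satisfies condition H1): it is classified as F.
By R10 (it matches a known-bad pattern, it is authenticated): it has attribute Q1.
By R15 (it satisfies condition H1, it is forwarded, it has attribute Z): it is fragmented.
By R20 (it has attribute A, it is logged): it has attribute D1.
By R22 (it meets criterion J, it carries flag L1, it is inspected): it has marker W.
By R28 (it has marker W1, it has marker T): it satisfies condition U.
By R29 (it is quarantined, it is marked high-priority, it carries flag L1): it is classified as T1.
By R30 (it satisfies condition U, it is authenticated): it is in state A1.
By R31 (it has marker X1): it has attribute U1.
By R34 (it satisfies condition E1, it exceeds the size threshold, it has attribute Z): it bypasses inspection.
By R6 (it has attribute Q1, it satisfies condition M1): it is outbound.
By R8 (it is fragmented, it is flagged for deep scan, it has attribute U1): it has attribute V1.
By R16 (it has attribute V1, it carries flag L1, it is classified as C1): it has marker B.
By R17 (it has attribute D1, it satisfies condition H1): it is in state Y.
By R18 (it is whitelisted, it has marker W): it carries a valid signature.
By R23 (it is outbound, it is classified as F, it bypasses inspection): it is tagged L.
By R27 (it is in state Y, it is in state A1): it is in state P.
By R35 (it is in state P, it is logged): it has marker N.
By R2 (it has marker B, it is inspected): it is classified as M.
By R5 (it carries a valid signature): it has attribute D.
By R7 (it is classified as M, it carries flag L1): it has marker Q.
By R13 (it is tagged L, it is classified as T1): it has an encrypted payload.
By R4 (it has marker N, it is classified as C1, it has an encrypted payload): it carries flag J1.
By R25 (it carries flag J1): it is in category X.
By R32 (it is in category X, it has marker Q, it has attribute D): it is tagged H.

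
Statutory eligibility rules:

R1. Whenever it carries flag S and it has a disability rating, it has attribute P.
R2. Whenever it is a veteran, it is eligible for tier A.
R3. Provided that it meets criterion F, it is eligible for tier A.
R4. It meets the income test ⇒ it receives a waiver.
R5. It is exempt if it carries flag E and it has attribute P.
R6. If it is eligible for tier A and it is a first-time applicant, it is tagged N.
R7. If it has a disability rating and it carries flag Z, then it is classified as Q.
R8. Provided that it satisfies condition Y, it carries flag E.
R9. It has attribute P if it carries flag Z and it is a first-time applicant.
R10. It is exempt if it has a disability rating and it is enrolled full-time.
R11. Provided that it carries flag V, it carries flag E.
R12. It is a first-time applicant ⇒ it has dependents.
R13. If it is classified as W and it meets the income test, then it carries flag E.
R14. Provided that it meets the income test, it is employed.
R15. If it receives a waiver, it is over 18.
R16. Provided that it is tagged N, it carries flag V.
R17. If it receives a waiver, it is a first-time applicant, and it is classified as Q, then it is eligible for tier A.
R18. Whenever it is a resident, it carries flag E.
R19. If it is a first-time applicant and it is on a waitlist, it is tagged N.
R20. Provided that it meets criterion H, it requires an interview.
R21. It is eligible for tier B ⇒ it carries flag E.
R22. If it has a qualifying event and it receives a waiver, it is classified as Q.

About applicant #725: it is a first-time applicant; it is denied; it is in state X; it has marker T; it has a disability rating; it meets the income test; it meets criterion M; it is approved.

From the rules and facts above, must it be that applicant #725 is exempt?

Forward chaining from the given facts derives: receives a waiver, has dependents, is employed, is over 18.
Rules concluding "it is exempt": R5 needs "it carries flag E"; R10 needs "it is enrolled full-time" — none of these are established.

No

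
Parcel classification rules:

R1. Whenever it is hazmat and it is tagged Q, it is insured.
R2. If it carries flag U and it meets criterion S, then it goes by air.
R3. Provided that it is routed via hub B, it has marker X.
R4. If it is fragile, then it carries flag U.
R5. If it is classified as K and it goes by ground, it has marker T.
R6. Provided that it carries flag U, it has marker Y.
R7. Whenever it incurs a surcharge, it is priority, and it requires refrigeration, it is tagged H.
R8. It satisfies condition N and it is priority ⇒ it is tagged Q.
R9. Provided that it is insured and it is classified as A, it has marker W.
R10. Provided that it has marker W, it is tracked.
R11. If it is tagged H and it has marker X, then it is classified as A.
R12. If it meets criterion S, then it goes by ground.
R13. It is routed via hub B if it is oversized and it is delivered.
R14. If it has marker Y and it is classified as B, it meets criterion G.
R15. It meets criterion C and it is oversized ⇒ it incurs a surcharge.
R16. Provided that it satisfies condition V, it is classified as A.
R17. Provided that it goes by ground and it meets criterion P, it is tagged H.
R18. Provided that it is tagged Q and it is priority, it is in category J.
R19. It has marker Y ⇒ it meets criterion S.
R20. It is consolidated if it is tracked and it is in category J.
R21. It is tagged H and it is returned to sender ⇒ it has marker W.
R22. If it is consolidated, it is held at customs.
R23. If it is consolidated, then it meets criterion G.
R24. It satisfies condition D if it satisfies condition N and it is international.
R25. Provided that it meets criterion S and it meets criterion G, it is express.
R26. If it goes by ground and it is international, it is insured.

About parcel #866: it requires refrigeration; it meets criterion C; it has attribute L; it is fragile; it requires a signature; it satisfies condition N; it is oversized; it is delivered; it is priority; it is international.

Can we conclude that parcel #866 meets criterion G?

Yes

By R4 (it is fragile): it carries flag U.
By R6 (it carries flag U): it has marker Y.
By R8 (it satisfies condition N, it is priority): it is tagged Q.
By R13 (it is oversized, it is delivered): it is routed via hub B.
By R15 (it meets criterion C, it is oversized): it incurs a surcharge.
By R18 (it is tagged Q, it is priority): it is in category J.
By R19 (it has marker Y): it meets criterion S.
By R3 (it is routed via hub B): it has marker X.
By R7 (it incurs a surcharge, it is priority, it requires refrigeration): it is tagged H.
By R11 (it is tagged H, it has marker X): it is classified as A.
By R12 (it meets criterion S): it goes by ground.
By R26 (it goes by ground, it is international): it is insured.
By R9 (it is insured, it is classified as A): it has marker W.
By R10 (it has marker W): it is tracked.
By R20 (it is tracked, it is in category J): it is consolidated.
By R23 (it is consolidated): it meets criterion G.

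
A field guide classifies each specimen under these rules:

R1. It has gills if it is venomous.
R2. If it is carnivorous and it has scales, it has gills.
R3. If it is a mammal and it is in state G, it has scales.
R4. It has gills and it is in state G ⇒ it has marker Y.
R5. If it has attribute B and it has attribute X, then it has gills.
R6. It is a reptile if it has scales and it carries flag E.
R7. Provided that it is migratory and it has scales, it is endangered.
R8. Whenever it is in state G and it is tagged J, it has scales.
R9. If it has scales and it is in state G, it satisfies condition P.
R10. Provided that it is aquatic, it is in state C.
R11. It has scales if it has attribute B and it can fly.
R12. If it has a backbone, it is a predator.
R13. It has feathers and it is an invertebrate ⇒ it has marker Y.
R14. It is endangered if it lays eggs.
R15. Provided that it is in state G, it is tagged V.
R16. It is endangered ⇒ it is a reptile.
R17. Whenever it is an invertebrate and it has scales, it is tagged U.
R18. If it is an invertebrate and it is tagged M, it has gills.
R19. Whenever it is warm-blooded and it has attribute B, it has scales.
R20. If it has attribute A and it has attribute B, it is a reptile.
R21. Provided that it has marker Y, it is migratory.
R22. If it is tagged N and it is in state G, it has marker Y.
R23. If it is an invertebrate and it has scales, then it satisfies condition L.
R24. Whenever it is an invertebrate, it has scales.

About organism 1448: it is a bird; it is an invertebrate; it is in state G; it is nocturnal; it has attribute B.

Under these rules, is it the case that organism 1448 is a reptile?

No

Forward chaining from the given facts derives: is tagged V, has scales, satisfies condition P, is tagged U, satisfies condition L.
Rules concluding "it is a reptile": R6 needs "it carries flag E"; R16 needs "it is endangered"; R20 needs "it has attribute A" — none of these are established.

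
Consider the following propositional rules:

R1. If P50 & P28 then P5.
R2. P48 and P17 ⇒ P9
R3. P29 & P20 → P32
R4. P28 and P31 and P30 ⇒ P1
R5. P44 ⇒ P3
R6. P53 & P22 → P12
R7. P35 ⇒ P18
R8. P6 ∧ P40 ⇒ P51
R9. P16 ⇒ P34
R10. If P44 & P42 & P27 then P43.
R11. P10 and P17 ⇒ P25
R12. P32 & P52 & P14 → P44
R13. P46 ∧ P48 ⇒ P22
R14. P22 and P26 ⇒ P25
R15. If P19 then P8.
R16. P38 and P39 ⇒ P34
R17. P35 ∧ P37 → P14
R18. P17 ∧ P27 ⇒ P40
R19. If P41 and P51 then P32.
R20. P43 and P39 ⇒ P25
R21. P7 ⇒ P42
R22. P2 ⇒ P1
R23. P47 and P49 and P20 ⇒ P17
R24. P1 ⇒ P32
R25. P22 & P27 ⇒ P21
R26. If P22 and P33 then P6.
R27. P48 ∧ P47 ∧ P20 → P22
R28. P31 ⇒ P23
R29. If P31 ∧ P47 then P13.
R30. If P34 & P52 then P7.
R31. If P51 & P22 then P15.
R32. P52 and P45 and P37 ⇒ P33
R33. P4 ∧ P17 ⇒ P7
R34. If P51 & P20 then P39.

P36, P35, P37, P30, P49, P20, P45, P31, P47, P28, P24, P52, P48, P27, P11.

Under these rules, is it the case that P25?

No

Forward chaining from the given facts derives: P1, P18, P14, P17, P32, P22, P23, P13, P33, P9, P44, P40, P21, P6, P3, P51, P15, P39.
Rules concluding P25: R11 needs P10; R14 needs P26; R20 needs P43 — none of these are established.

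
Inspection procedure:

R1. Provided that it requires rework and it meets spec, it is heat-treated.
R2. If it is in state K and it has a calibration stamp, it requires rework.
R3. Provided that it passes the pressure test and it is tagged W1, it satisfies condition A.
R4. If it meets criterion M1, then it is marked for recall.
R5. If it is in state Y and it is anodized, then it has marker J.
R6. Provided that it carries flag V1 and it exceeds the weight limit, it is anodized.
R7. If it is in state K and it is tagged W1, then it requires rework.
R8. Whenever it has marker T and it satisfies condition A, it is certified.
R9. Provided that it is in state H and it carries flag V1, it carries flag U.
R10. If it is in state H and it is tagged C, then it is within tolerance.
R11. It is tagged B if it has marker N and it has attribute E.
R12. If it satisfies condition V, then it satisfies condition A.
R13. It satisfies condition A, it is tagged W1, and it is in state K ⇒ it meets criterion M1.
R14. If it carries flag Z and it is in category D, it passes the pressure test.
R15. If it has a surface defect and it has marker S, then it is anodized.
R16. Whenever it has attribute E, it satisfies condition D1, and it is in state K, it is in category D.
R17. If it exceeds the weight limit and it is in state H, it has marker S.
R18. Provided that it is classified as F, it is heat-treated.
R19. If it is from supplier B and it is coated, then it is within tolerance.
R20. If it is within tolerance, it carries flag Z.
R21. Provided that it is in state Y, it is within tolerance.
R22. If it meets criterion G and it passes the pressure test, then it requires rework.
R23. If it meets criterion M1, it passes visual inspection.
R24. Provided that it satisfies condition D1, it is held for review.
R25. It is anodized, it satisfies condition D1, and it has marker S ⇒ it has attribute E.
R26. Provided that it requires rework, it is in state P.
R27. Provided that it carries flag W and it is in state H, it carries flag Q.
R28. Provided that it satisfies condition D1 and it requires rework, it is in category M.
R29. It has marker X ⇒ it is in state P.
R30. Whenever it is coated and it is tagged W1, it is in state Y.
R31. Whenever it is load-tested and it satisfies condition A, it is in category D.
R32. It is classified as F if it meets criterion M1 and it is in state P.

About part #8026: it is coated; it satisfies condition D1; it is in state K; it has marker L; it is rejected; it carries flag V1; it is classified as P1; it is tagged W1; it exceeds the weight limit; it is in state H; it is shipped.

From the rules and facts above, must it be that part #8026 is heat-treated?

By R6 (it carries flag V1, it exceeds the weight limit): it is anodized.
By R7 (it is in state K, it is tagged W1): it requires rework.
By R17 (it exceeds the weight limit, it is in state H): it has marker S.
By R25 (it is anodized, it satisfies condition D1, it has marker S): it has attribute E.
By R26 (it requires rework): it is in state P.
By R30 (it is coated, it is tagged W1): it is in state Y.
By R16 (it has attribute E, it satisfies condition D1, it is in state K): it is in category D.
By R21 (it is in state Y): it is within tolerance.
By R20 (it is within tolerance): it carries flag Z.
By R14 (it carries flag Z, it is in category D): it passes the pressure test.
By R3 (it passes the pressure test, it is tagged W1): it satisfies condition A.
By R13 (it satisfies condition A, it is tagged W1, it is in state K): it meets criterion M1.
By R32 (it meets criterion M1, it is in state P): it is classified as F.
By R18 (it is classified as F): it is heat-treated.

Yes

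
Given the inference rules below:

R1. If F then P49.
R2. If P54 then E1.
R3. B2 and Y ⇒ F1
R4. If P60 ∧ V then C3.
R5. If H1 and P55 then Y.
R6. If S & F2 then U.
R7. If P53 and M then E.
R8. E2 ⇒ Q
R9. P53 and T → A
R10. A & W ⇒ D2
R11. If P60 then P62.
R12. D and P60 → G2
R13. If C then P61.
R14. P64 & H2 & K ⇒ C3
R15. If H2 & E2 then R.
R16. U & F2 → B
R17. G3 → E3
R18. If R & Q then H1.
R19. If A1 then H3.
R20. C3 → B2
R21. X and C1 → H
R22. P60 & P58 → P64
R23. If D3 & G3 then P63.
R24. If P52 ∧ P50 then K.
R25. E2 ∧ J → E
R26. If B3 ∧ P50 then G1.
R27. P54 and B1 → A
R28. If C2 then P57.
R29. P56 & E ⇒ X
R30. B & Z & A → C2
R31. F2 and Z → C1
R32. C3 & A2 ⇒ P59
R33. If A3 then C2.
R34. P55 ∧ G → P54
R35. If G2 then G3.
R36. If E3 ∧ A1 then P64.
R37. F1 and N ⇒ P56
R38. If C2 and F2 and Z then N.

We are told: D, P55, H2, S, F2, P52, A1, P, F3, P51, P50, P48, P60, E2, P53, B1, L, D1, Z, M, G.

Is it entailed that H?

U  (by R6: S, F2)
E  (by R7: P53, M)
Q  (by R8: E2)
G2  (by R12: D, P60)
R  (by R15: H2, E2)
B  (by R16: U, F2)
H1  (by R18: R, Q)
K  (by R24: P52, P50)
C1  (by R31: F2, Z)
P54  (by R34: P55, G)
G3  (by R35: G2)
Y  (by R5: H1, P55)
E3  (by R17: G3)
A  (by R27: P54, B1)
C2  (by R30: B, Z, A)
P64  (by R36: E3, A1)
N  (by R38: C2, F2, Z)
C3  (by R14: P64, H2, K)
B2  (by R20: C3)
F1  (by R3: B2, Y)
P56  (by R37: F1, N)
X  (by R29: P56, E)
H  (by R21: X, C1)

Yes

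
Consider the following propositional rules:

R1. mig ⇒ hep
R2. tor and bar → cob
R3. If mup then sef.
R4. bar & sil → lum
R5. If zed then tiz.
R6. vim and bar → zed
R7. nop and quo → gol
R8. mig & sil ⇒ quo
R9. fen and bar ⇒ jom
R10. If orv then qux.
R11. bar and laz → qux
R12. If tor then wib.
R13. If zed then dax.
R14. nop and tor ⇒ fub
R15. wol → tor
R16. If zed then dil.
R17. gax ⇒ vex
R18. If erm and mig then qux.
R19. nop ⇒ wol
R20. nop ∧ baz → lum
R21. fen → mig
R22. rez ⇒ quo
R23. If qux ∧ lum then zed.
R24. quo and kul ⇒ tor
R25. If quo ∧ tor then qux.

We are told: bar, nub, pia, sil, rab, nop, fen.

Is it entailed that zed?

lum  (by R4: bar, sil)
wol  (by R19: nop)
mig  (by R21: fen)
quo  (by R8: mig, sil)
tor  (by R15: wol)
qux  (by R25: quo, tor)
zed  (by R23: qux, lum)

Yes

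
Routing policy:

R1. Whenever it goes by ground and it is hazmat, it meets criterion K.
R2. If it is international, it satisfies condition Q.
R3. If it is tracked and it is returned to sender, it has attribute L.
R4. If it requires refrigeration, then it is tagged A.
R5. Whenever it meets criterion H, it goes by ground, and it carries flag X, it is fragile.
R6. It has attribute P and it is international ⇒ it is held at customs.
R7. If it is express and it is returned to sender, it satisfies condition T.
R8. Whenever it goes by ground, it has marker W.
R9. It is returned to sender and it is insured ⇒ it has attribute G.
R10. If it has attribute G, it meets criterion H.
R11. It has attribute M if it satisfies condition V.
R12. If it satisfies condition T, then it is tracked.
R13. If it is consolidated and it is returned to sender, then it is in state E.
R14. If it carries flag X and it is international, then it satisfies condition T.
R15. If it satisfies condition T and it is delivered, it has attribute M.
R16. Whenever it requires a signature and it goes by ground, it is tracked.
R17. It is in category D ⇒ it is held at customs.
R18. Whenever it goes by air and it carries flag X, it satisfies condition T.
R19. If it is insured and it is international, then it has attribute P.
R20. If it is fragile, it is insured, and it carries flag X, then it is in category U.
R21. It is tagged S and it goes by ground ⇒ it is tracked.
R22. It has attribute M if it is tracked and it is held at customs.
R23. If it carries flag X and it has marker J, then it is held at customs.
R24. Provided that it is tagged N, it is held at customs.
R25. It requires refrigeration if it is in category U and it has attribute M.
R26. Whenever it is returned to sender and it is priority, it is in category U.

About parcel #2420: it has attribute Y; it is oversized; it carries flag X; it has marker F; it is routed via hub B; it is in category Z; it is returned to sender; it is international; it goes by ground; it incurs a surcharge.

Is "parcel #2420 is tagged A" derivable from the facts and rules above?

No

Forward chaining from the given facts derives: satisfies condition Q, has marker W, satisfies condition T, is tracked, has attribute L.
The only rule concluding "it is tagged A" is R4, which needs "it requires refrigeration"; that is never established.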